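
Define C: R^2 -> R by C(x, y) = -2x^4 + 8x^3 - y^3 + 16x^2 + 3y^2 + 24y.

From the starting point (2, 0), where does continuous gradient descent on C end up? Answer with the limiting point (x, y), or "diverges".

(0, -2)

C is separable, so gradient descent decouples: x follows -∂C/∂x, y follows -∂C/∂y.
∂C/∂x = -8x(x - 4)(x + 1); at x=2 this is 96, so x decreases.
∂C/∂y = -3(y - 4)(y + 2); at y=0 this is 24, so y decreases.
x converges to its nearest critical value 0 (a local min of the x-part); y converges to -2. The iterate converges to (0, -2).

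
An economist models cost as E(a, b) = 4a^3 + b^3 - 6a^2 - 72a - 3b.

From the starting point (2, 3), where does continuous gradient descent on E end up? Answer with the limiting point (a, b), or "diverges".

E is separable, so gradient descent decouples: a follows -∂E/∂a, b follows -∂E/∂b.
∂E/∂a = 12(a - 3)(a + 2); at a=2 this is -48, so a increases.
∂E/∂b = 3(b - 1)(b + 1); at b=3 this is 24, so b decreases.
a converges to its nearest critical value 3 (a local min of the a-part); b converges to 1. The iterate converges to (3, 1).

(3, 1)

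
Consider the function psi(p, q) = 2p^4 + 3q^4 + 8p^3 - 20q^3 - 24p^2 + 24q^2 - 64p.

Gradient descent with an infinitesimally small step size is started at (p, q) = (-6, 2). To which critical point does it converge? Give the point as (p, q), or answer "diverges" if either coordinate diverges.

(-4, 4)

psi is separable, so gradient descent decouples: p follows -∂psi/∂p, q follows -∂psi/∂q.
∂psi/∂p = 8(p - 2)(p + 1)(p + 4); at p=-6 this is -640, so p increases.
∂psi/∂q = 12q(q - 4)(q - 1); at q=2 this is -48, so q increases.
p converges to its nearest critical value -4 (a local min of the p-part); q converges to 4. The iterate converges to (-4, 4).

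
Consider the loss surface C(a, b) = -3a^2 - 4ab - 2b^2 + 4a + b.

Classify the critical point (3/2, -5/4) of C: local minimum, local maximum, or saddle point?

local maximum

The Hessian of C is constant: H = [[-6, -4], [-4, -4]].
det(H) = (-6)·(-4) − (-4)² = 8.
det(H) > 0 and tr(H) = -10 < 0, so H is negative definite and the point is a local maximum.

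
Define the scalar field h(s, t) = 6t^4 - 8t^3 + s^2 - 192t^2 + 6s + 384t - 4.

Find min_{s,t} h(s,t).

h(s,t) separates as P(s) + Q(t) − 4, so its minimum is min P + min Q − 4.
P'(s) = 2s + 6 vanishes at s ∈ {-3}; Q'(t) = 24(t - 4)(t - 1)(t + 4) vanishes at t ∈ {-4, 1, 4}.
Local minima of P (where P''>0): P(-3)=-9. Local minima of Q: Q(-4)=-2560, Q(4)=-512.
So the global minimum of h is P(-3) + Q(-4) − 4 = -9 − 2560 − 4 = -2573, attained at (-3, -4).

-2573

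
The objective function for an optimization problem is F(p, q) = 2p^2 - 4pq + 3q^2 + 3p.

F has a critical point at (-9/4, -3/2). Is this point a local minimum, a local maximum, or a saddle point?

local minimum

The Hessian of F is constant: H = [[4, -4], [-4, 6]].
det(H) = 4·6 − (-4)² = 8.
det(H) > 0 and tr(H) = 10 > 0, so H is positive definite and the point is a local minimum.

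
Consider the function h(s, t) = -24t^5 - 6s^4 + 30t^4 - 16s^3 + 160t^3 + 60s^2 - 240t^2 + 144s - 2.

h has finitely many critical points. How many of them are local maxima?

4

h separates as a function of s plus a function of t, so ∇h=0 decouples.
∂h/∂s = -24(s - 2)(s + 1)(s + 3) = 0 at s ∈ {-3, -1, 2}; ∂h/∂t = -120t(t - 2)(t - 1)(t + 2) = 0 at t ∈ {-2, 0, 1, 2}.
The Hessian is diagonal: diag(h_ss, h_tt). Second derivatives: h_ss(-3)=-240, h_ss(-1)=144, h_ss(2)=-360; h_tt(-2)=2880, h_tt(0)=-480, h_tt(1)=360, h_tt(2)=-960.
Local maxima occur where both diagonal entries negative: (-3, 0), (-3, 2), (2, 0), (2, 2). Count: 4.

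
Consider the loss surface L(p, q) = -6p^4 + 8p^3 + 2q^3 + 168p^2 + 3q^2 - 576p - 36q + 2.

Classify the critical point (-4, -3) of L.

The mixed partial ∂²L/∂p∂q is 0, so the Hessian at any point is diag(L_pp, L_qq) = diag(24(-3p^2 + 2p + 14), 6(2q + 1)).
At (-4, -3): H = diag(-1008, -30).
Both eigenvalues are negative, so H is negative definite: a local maximum.

local maximum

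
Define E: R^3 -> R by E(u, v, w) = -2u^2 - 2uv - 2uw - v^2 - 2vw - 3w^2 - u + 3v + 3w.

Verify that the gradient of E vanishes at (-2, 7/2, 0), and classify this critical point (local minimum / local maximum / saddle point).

∇E = (-4u - 2v - 2w - 1, -2u - 2v - 2w + 3, -2u - 2v - 6w + 3); substituting (-2, 7/2, 0) gives ∇E = (0, 0, 0), so (-2, 7/2, 0) is indeed a critical point.
The Hessian is constant: H = [[-4, -2, -2], [-2, -2, -2], [-2, -2, -6]].
Leading principal minors: Δ₁ = -4, Δ₂ = 4, Δ₃ = -16.
The minors alternate sign starting negative (−, +, −), so H is negative definite: a local maximum.

local maximum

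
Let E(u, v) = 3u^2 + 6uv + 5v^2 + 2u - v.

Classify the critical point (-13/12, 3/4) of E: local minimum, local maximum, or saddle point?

local minimum

The Hessian of E is constant: H = [[6, 6], [6, 10]].
det(H) = 6·10 − 6² = 24.
det(H) > 0 and tr(H) = 16 > 0, so H is positive definite and the point is a local minimum.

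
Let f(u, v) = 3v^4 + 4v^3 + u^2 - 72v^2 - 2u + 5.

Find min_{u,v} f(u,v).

-636

f(u,v) separates as P(u) + Q(v) + 5, so its minimum is min P + min Q + 5.
P'(u) = 2u - 2 vanishes at u ∈ {1}; Q'(v) = 12v(v - 3)(v + 4) vanishes at v ∈ {-4, 0, 3}.
Local minima of P (where P''>0): P(1)=-1. Local minima of Q: Q(-4)=-640, Q(3)=-297.
So the global minimum of f is P(1) + Q(-4) + 5 = -1 − 640 + 5 = -636, attained at (1, -4).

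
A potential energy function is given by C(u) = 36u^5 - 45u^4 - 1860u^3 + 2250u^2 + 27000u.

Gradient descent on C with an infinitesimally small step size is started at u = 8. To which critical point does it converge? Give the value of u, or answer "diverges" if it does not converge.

C'(u) = 180(u - 5)(u - 3)(u + 2)(u + 5), so C'(8) = 351000.
Gradient descent moves in the -C' direction, i.e. u is decreasing.
The nearest critical point in that direction is u = 5, where C'' = 25200 > 0 (a local minimum). The iterate converges there.

5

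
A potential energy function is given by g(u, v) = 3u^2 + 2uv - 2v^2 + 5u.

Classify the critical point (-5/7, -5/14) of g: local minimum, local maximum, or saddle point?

The Hessian of g is constant: H = [[6, 2], [2, -4]].
det(H) = 6·(-4) − 2² = -28.
Since det(H) < 0, H is indefinite and the critical point is a saddle point.

saddle point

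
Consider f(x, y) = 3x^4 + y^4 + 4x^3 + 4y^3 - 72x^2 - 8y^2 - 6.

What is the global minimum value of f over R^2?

f(x,y) separates as P(x) + Q(y) − 6, so its minimum is min P + min Q − 6.
P'(x) = 12x(x - 3)(x + 4) vanishes at x ∈ {-4, 0, 3}; Q'(y) = 4y(y - 1)(y + 4) vanishes at y ∈ {-4, 0, 1}.
Local minima of P (where P''>0): P(-4)=-640, P(3)=-297. Local minima of Q: Q(-4)=-128, Q(1)=-3.
So the global minimum of f is P(-4) + Q(-4) − 6 = -640 − 128 − 6 = -774, attained at (-4, -4).

-774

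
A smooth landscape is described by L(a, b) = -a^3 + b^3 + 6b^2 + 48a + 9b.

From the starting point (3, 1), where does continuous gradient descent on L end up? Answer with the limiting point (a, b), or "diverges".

L is separable, so gradient descent decouples: a follows -∂L/∂a, b follows -∂L/∂b.
∂L/∂a = -3(a - 4)(a + 4); at a=3 this is 21, so a decreases.
∂L/∂b = 3(b + 1)(b + 3); at b=1 this is 24, so b decreases.
a converges to its nearest critical value -4 (a local min of the a-part); b converges to -1. The iterate converges to (-4, -1).

(-4, -1)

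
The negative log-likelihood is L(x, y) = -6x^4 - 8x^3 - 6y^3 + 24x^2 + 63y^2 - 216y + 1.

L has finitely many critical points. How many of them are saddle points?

L separates as a function of x plus a function of y, so ∇L=0 decouples.
∂L/∂x = -24x(x - 1)(x + 2) = 0 at x ∈ {-2, 0, 1}; ∂L/∂y = -18(y - 4)(y - 3) = 0 at y ∈ {3, 4}.
The Hessian is diagonal: diag(L_xx, L_yy). Second derivatives: L_xx(-2)=-144, L_xx(0)=48, L_xx(1)=-72; L_yy(3)=18, L_yy(4)=-18.
Saddle points occur where the two diagonal entries have opposite signs: (-2, 3), (0, 4), (1, 3). Count: 3.

3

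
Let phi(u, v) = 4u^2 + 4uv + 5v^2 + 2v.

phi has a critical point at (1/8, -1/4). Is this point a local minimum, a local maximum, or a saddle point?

local minimum

The Hessian of phi is constant: H = [[8, 4], [4, 10]].
det(H) = 8·10 − 4² = 64.
det(H) > 0 and tr(H) = 18 > 0, so H is positive definite and the point is a local minimum.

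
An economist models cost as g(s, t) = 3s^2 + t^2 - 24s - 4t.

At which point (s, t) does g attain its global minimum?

(4, 2)

g(s,t) separates as P(s) + Q(t), so its minimum is min P + min Q.
P'(s) = 6s - 24 vanishes at s ∈ {4}; Q'(t) = 2(t - 2) vanishes at t ∈ {2}.
Local minima of P (where P''>0): P(4)=-48. Local minima of Q: Q(2)=-4.
So the global minimum of g is P(4) + Q(2) = -48 − 4 = -52, attained at (4, 2).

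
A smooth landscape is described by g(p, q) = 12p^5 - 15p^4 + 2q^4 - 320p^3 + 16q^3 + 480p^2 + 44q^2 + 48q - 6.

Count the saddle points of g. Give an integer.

g separates as a function of p plus a function of q, so ∇g=0 decouples.
∂g/∂p = 60p(p - 4)(p - 1)(p + 4) = 0 at p ∈ {-4, 0, 1, 4}; ∂g/∂q = 8(q + 1)(q + 2)(q + 3) = 0 at q ∈ {-3, -2, -1}.
The Hessian is diagonal: diag(g_pp, g_qq). Second derivatives: g_pp(-4)=-9600, g_pp(0)=960, g_pp(1)=-900, g_pp(4)=5760; g_qq(-3)=16, g_qq(-2)=-8, g_qq(-1)=16.
Saddle points occur where the two diagonal entries have opposite signs: (-4, -3), (-4, -1), (0, -2), (1, -3), (1, -1), (4, -2). Count: 6.

6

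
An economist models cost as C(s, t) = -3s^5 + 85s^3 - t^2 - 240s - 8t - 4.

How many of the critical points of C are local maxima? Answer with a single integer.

2

C separates as a function of s plus a function of t, so ∇C=0 decouples.
∂C/∂s = -15(s - 4)(s - 1)(s + 1)(s + 4) = 0 at s ∈ {-4, -1, 1, 4}; ∂C/∂t = -2(t + 4) = 0 at t ∈ {-4}.
The Hessian is diagonal: diag(C_ss, C_tt). Second derivatives: C_ss(-4)=1800, C_ss(-1)=-450, C_ss(1)=450, C_ss(4)=-1800; C_tt(-4)=-2.
Local maxima occur where both diagonal entries negative: (-1, -4), (4, -4). Count: 2.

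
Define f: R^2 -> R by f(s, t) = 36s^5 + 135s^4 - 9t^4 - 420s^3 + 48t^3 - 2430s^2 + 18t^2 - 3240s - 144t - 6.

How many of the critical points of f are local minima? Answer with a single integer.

f separates as a function of s plus a function of t, so ∇f=0 decouples.
∂f/∂s = 180(s - 3)(s + 1)(s + 2)(s + 3) = 0 at s ∈ {-3, -2, -1, 3}; ∂f/∂t = -36(t - 4)(t - 1)(t + 1) = 0 at t ∈ {-1, 1, 4}.
The Hessian is diagonal: diag(f_ss, f_tt). Second derivatives: f_ss(-3)=-2160, f_ss(-2)=900, f_ss(-1)=-1440, f_ss(3)=21600; f_tt(-1)=-360, f_tt(1)=216, f_tt(4)=-540.
Local minima occur where both diagonal entries positive: (-2, 1), (3, 1). Count: 2.

2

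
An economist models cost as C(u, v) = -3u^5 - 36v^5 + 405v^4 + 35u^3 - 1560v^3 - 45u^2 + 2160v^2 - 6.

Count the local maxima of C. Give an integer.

C separates as a function of u plus a function of v, so ∇C=0 decouples.
∂C/∂u = -15u(u - 2)(u - 1)(u + 3) = 0 at u ∈ {-3, 0, 1, 2}; ∂C/∂v = -180v(v - 4)(v - 3)(v - 2) = 0 at v ∈ {0, 2, 3, 4}.
The Hessian is diagonal: diag(C_uu, C_vv). Second derivatives: C_uu(-3)=900, C_uu(0)=-90, C_uu(1)=60, C_uu(2)=-150; C_vv(0)=4320, C_vv(2)=-720, C_vv(3)=540, C_vv(4)=-1440.
Local maxima occur where both diagonal entries negative: (0, 2), (0, 4), (2, 2), (2, 4). Count: 4.

4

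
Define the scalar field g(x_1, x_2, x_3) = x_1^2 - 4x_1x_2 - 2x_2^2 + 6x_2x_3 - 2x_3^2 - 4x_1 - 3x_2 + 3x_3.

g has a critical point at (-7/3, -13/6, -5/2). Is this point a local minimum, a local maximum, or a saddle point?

saddle point

The Hessian is constant: H = [[2, -4, 0], [-4, -4, 6], [0, 6, -4]].
Leading principal minors: Δ₁ = 2, Δ₂ = -24, Δ₃ = 24.
The minors fit neither the all-positive nor the alternating-sign pattern, so H is indefinite: a saddle point.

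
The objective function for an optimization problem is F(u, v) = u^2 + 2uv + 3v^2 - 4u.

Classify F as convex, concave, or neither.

F is quadratic, so its Hessian is the constant matrix H = [[2, 2], [2, 6]].
det(H) = 8, tr(H) = 8.
det(H) > 0 and tr(H) > 0, so H is positive definite everywhere: convex.

convex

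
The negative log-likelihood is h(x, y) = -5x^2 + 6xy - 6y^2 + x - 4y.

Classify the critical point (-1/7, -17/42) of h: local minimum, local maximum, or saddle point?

local maximum

The Hessian of h is constant: H = [[-10, 6], [6, -12]].
det(H) = (-10)·(-12) − 6² = 84.
det(H) > 0 and tr(H) = -22 < 0, so H is negative definite and the point is a local maximum.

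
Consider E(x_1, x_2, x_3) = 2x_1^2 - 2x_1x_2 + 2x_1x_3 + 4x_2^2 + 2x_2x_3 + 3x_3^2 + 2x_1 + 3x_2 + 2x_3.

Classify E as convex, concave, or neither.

convex

E is quadratic, so its Hessian is the constant matrix H = [[4, -2, 2], [-2, 8, 2], [2, 2, 6]].
Leading principal minors: 4, 28, 104.
All positive ⇒ H ≻ 0 ⇒ convex.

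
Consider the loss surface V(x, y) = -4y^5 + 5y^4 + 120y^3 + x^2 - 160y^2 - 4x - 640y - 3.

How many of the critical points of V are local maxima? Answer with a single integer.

0

V separates as a function of x plus a function of y, so ∇V=0 decouples.
∂V/∂x = 2(x - 2) = 0 at x ∈ {2}; ∂V/∂y = -20(y - 4)(y - 2)(y + 1)(y + 4) = 0 at y ∈ {-4, -1, 2, 4}.
The Hessian is diagonal: diag(V_xx, V_yy). Second derivatives: V_xx(2)=2; V_yy(-4)=2880, V_yy(-1)=-900, V_yy(2)=720, V_yy(4)=-1600.
Local maxima occur where both diagonal entries negative: none. Count: 0.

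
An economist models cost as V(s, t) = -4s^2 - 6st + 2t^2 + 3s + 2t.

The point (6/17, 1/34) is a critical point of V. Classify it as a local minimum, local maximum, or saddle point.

saddle point

The Hessian of V is constant: H = [[-8, -6], [-6, 4]].
det(H) = (-8)·4 − (-6)² = -68.
Since det(H) < 0, H is indefinite and the critical point is a saddle point.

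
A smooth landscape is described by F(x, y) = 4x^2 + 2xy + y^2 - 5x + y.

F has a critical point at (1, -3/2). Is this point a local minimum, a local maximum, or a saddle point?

local minimum

The Hessian of F is constant: H = [[8, 2], [2, 2]].
det(H) = 8·2 − 2² = 12.
det(H) > 0 and tr(H) = 10 > 0, so H is positive definite and the point is a local minimum.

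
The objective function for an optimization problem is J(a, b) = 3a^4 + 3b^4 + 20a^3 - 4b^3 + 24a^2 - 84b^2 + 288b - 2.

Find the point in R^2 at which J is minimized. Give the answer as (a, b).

(-4, -4)

J(a,b) separates as P(a) + Q(b) − 2, so its minimum is min P + min Q − 2.
P'(a) = 12a(a + 1)(a + 4) vanishes at a ∈ {-4, -1, 0}; Q'(b) = 12(b - 3)(b - 2)(b + 4) vanishes at b ∈ {-4, 2, 3}.
Local minima of P (where P''>0): P(-4)=-128, P(0)=0. Local minima of Q: Q(-4)=-1472, Q(3)=243.
So the global minimum of J is P(-4) + Q(-4) − 2 = -128 − 1472 − 2 = -1602, attained at (-4, -4).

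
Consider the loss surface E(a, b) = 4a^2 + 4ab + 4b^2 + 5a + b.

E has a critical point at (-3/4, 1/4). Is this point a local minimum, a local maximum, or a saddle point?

local minimum

The Hessian of E is constant: H = [[8, 4], [4, 8]].
det(H) = 8·8 − 4² = 48.
det(H) > 0 and tr(H) = 16 > 0, so H is positive definite and the point is a local minimum.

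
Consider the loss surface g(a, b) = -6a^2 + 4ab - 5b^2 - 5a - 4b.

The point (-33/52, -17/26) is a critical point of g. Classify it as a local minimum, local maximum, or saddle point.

local maximum

The Hessian of g is constant: H = [[-12, 4], [4, -10]].
det(H) = (-12)·(-10) − 4² = 104.
det(H) > 0 and tr(H) = -22 < 0, so H is negative definite and the point is a local maximum.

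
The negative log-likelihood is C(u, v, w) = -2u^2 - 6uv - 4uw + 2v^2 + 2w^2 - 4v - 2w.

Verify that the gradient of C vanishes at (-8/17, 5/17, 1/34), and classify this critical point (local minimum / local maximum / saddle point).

∇C = (-4u - 6v - 4w, -6u + 4v - 4, -4u + 4w - 2); substituting (-8/17, 5/17, 1/34) gives ∇C = (0, 0, 0), so (-8/17, 5/17, 1/34) is indeed a critical point.
The Hessian is constant: H = [[-4, -6, -4], [-6, 4, 0], [-4, 0, 4]].
Leading principal minors: Δ₁ = -4, Δ₂ = -52, Δ₃ = -272.
The minors fit neither the all-positive nor the alternating-sign pattern, so H is indefinite: a saddle point.

saddle point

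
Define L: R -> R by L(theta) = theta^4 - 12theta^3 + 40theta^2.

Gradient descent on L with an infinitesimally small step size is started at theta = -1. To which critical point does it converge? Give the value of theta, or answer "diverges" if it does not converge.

0

L'(theta) = 4theta(theta - 5)(theta - 4), so L'(-1) = -120.
Gradient descent moves in the -L' direction, i.e. theta is increasing.
The nearest critical point in that direction is theta = 0, where L'' = 80 > 0 (a local minimum). The iterate converges there.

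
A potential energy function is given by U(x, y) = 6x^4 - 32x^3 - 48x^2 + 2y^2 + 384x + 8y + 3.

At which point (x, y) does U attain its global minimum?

(-2, -2)

U(x,y) separates as P(x) + Q(y) + 3, so its minimum is min P + min Q + 3.
P'(x) = 24(x - 4)(x - 2)(x + 2) vanishes at x ∈ {-2, 2, 4}; Q'(y) = 4y + 8 vanishes at y ∈ {-2}.
Local minima of P (where P''>0): P(-2)=-608, P(4)=256. Local minima of Q: Q(-2)=-8.
So the global minimum of U is P(-2) + Q(-2) + 3 = -608 − 8 + 3 = -613, attained at (-2, -2).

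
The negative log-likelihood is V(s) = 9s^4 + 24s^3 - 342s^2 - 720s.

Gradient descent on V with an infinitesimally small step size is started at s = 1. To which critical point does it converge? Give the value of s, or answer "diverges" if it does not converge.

4

V'(s) = 36(s - 4)(s + 1)(s + 5), so V'(1) = -1296.
Gradient descent moves in the -V' direction, i.e. s is increasing.
The nearest critical point in that direction is s = 4, where V'' = 1620 > 0 (a local minimum). The iterate converges there.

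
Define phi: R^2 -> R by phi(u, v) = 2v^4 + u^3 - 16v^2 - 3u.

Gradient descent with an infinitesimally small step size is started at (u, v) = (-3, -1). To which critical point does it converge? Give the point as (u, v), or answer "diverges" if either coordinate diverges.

phi is separable, so gradient descent decouples: u follows -∂phi/∂u, v follows -∂phi/∂v.
∂phi/∂u = 3(u - 1)(u + 1); at u=-3 this is 24, so u decreases.
∂phi/∂v = 8v(v - 2)(v + 2); at v=-1 this is 24, so v decreases.
The u-coordinate has no critical point in that direction and runs off to infinity.

diverges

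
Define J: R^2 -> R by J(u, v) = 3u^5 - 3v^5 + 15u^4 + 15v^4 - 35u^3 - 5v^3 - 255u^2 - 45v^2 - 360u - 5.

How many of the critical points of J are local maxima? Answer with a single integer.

4

J separates as a function of u plus a function of v, so ∇J=0 decouples.
∂J/∂u = 15(u - 3)(u + 1)(u + 2)(u + 4) = 0 at u ∈ {-4, -2, -1, 3}; ∂J/∂v = -15v(v - 3)(v - 2)(v + 1) = 0 at v ∈ {-1, 0, 2, 3}.
The Hessian is diagonal: diag(J_uu, J_vv). Second derivatives: J_uu(-4)=-630, J_uu(-2)=150, J_uu(-1)=-180, J_uu(3)=2100; J_vv(-1)=180, J_vv(0)=-90, J_vv(2)=90, J_vv(3)=-180.
Local maxima occur where both diagonal entries negative: (-4, 0), (-4, 3), (-1, 0), (-1, 3). Count: 4.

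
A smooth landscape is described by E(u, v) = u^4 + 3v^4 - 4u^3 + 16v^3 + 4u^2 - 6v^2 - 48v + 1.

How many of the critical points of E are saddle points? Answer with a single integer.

4

E separates as a function of u plus a function of v, so ∇E=0 decouples.
∂E/∂u = 4u(u - 2)(u - 1) = 0 at u ∈ {0, 1, 2}; ∂E/∂v = 12(v - 1)(v + 1)(v + 4) = 0 at v ∈ {-4, -1, 1}.
The Hessian is diagonal: diag(E_uu, E_vv). Second derivatives: E_uu(0)=8, E_uu(1)=-4, E_uu(2)=8; E_vv(-4)=180, E_vv(-1)=-72, E_vv(1)=120.
Saddle points occur where the two diagonal entries have opposite signs: (0, -1), (1, -4), (1, 1), (2, -1). Count: 4.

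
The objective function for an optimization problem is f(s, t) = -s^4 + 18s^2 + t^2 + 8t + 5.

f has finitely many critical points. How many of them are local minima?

f separates as a function of s plus a function of t, so ∇f=0 decouples.
∂f/∂s = -4s(s - 3)(s + 3) = 0 at s ∈ {-3, 0, 3}; ∂f/∂t = 2(t + 4) = 0 at t ∈ {-4}.
The Hessian is diagonal: diag(f_ss, f_tt). Second derivatives: f_ss(-3)=-72, f_ss(0)=36, f_ss(3)=-72; f_tt(-4)=2.
Local minima occur where both diagonal entries positive: (0, -4). Count: 1.

1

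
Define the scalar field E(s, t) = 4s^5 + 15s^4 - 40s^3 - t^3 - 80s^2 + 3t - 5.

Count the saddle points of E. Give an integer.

E separates as a function of s plus a function of t, so ∇E=0 decouples.
∂E/∂s = 20s(s - 2)(s + 1)(s + 4) = 0 at s ∈ {-4, -1, 0, 2}; ∂E/∂t = -3(t - 1)(t + 1) = 0 at t ∈ {-1, 1}.
The Hessian is diagonal: diag(E_ss, E_tt). Second derivatives: E_ss(-4)=-1440, E_ss(-1)=180, E_ss(0)=-160, E_ss(2)=720; E_tt(-1)=6, E_tt(1)=-6.
Saddle points occur where the two diagonal entries have opposite signs: (-4, -1), (-1, 1), (0, -1), (2, 1). Count: 4.

4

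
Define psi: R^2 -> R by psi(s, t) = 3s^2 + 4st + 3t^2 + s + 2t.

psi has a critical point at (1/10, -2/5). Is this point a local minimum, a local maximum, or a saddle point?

The Hessian of psi is constant: H = [[6, 4], [4, 6]].
det(H) = 6·6 − 4² = 20.
det(H) > 0 and tr(H) = 12 > 0, so H is positive definite and the point is a local minimum.

local minimum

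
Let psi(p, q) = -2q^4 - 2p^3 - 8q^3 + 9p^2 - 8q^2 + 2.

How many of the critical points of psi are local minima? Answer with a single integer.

psi separates as a function of p plus a function of q, so ∇psi=0 decouples.
∂psi/∂p = -6p(p - 3) = 0 at p ∈ {0, 3}; ∂psi/∂q = -8q(q + 1)(q + 2) = 0 at q ∈ {-2, -1, 0}.
The Hessian is diagonal: diag(psi_pp, psi_qq). Second derivatives: psi_pp(0)=18, psi_pp(3)=-18; psi_qq(-2)=-16, psi_qq(-1)=8, psi_qq(0)=-16.
Local minima occur where both diagonal entries positive: (0, -1). Count: 1.

1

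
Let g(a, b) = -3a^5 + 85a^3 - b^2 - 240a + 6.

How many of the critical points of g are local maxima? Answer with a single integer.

g separates as a function of a plus a function of b, so ∇g=0 decouples.
∂g/∂a = -15(a - 4)(a - 1)(a + 1)(a + 4) = 0 at a ∈ {-4, -1, 1, 4}; ∂g/∂b = -2b = 0 at b ∈ {0}.
The Hessian is diagonal: diag(g_aa, g_bb). Second derivatives: g_aa(-4)=1800, g_aa(-1)=-450, g_aa(1)=450, g_aa(4)=-1800; g_bb(0)=-2.
Local maxima occur where both diagonal entries negative: (-1, 0), (4, 0). Count: 2.

2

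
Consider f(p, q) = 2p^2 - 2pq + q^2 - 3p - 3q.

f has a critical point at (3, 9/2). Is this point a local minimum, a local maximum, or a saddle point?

local minimum

The Hessian of f is constant: H = [[4, -2], [-2, 2]].
det(H) = 4·2 − (-2)² = 4.
det(H) > 0 and tr(H) = 6 > 0, so H is positive definite and the point is a local minimum.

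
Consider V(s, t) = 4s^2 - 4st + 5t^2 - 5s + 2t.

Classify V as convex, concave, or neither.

convex

V is quadratic, so its Hessian is the constant matrix H = [[8, -4], [-4, 10]].
det(H) = 64, tr(H) = 18.
det(H) > 0 and tr(H) > 0, so H is positive definite everywhere: convex.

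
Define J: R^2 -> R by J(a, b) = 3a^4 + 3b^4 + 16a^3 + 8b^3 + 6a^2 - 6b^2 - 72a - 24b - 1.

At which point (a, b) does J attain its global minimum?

(1, 1)

J(a,b) separates as P(a) + Q(b) − 1, so its minimum is min P + min Q − 1.
P'(a) = 12(a - 1)(a + 2)(a + 3) vanishes at a ∈ {-3, -2, 1}; Q'(b) = 12(b - 1)(b + 1)(b + 2) vanishes at b ∈ {-2, -1, 1}.
Local minima of P (where P''>0): P(-3)=81, P(1)=-47. Local minima of Q: Q(-2)=8, Q(1)=-19.
So the global minimum of J is P(1) + Q(1) − 1 = -47 − 19 − 1 = -67, attained at (1, 1).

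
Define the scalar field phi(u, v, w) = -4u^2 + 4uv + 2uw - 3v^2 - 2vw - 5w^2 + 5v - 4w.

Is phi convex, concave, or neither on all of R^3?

concave

phi is quadratic, so its Hessian is the constant matrix H = [[-8, 4, 2], [4, -6, -2], [2, -2, -10]].
Leading principal minors: -8, 32, -296.
Signs alternate −, +, − ⇒ H ≺ 0 ⇒ concave.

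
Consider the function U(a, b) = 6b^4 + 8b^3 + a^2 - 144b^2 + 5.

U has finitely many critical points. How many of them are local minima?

2

U separates as a function of a plus a function of b, so ∇U=0 decouples.
∂U/∂a = 2a = 0 at a ∈ {0}; ∂U/∂b = 24b(b - 3)(b + 4) = 0 at b ∈ {-4, 0, 3}.
The Hessian is diagonal: diag(U_aa, U_bb). Second derivatives: U_aa(0)=2; U_bb(-4)=672, U_bb(0)=-288, U_bb(3)=504.
Local minima occur where both diagonal entries positive: (0, -4), (0, 3). Count: 2.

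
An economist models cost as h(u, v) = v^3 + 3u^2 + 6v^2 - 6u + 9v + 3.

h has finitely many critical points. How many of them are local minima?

h separates as a function of u plus a function of v, so ∇h=0 decouples.
∂h/∂u = 6(u - 1) = 0 at u ∈ {1}; ∂h/∂v = 3(v + 1)(v + 3) = 0 at v ∈ {-3, -1}.
The Hessian is diagonal: diag(h_uu, h_vv). Second derivatives: h_uu(1)=6; h_vv(-3)=-6, h_vv(-1)=6.
Local minima occur where both diagonal entries positive: (1, -1). Count: 1.

1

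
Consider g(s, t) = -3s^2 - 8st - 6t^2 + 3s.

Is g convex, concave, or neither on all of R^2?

concave

g is quadratic, so its Hessian is the constant matrix H = [[-6, -8], [-8, -12]].
det(H) = 8, tr(H) = -18.
det(H) > 0 and tr(H) < 0, so H is negative definite everywhere: concave.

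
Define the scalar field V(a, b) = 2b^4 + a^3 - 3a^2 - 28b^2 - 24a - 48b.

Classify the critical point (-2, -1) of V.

The mixed partial ∂²V/∂a∂b is 0, so the Hessian at any point is diag(V_aa, V_bb) = diag(6(a - 1), 8(3b^2 - 7)).
At (-2, -1): H = diag(-18, -32).
Both eigenvalues are negative, so H is negative definite: a local maximum.

local maximum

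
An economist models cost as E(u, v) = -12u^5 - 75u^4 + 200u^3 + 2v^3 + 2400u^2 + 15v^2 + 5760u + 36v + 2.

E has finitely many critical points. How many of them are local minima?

E separates as a function of u plus a function of v, so ∇E=0 decouples.
∂E/∂u = -60(u - 4)(u + 2)(u + 3)(u + 4) = 0 at u ∈ {-4, -3, -2, 4}; ∂E/∂v = 6(v + 2)(v + 3) = 0 at v ∈ {-3, -2}.
The Hessian is diagonal: diag(E_uu, E_vv). Second derivatives: E_uu(-4)=960, E_uu(-3)=-420, E_uu(-2)=720, E_uu(4)=-20160; E_vv(-3)=-6, E_vv(-2)=6.
Local minima occur where both diagonal entries positive: (-4, -2), (-2, -2). Count: 2.

2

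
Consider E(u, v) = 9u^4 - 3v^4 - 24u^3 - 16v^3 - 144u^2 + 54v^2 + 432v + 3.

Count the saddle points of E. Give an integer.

E separates as a function of u plus a function of v, so ∇E=0 decouples.
∂E/∂u = 36u(u - 4)(u + 2) = 0 at u ∈ {-2, 0, 4}; ∂E/∂v = -12(v - 3)(v + 3)(v + 4) = 0 at v ∈ {-4, -3, 3}.
The Hessian is diagonal: diag(E_uu, E_vv). Second derivatives: E_uu(-2)=432, E_uu(0)=-288, E_uu(4)=864; E_vv(-4)=-84, E_vv(-3)=72, E_vv(3)=-504.
Saddle points occur where the two diagonal entries have opposite signs: (-2, -4), (-2, 3), (0, -3), (4, -4), (4, 3). Count: 5.

5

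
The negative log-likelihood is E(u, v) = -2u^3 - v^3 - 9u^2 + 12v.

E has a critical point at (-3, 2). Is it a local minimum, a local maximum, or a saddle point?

saddle point

The mixed partial ∂²E/∂u∂v is 0, so the Hessian at any point is diag(E_uu, E_vv) = diag(-6(2u + 3), -6v).
At (-3, 2): H = diag(18, -12).
The eigenvalues have opposite signs, so H is indefinite: a saddle point.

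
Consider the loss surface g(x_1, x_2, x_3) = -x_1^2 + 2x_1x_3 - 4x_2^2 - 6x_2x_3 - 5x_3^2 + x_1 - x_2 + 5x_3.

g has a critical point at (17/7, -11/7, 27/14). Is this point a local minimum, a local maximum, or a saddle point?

local maximum

The Hessian is constant: H = [[-2, 0, 2], [0, -8, -6], [2, -6, -10]].
Leading principal minors: Δ₁ = -2, Δ₂ = 16, Δ₃ = -56.
The minors alternate sign starting negative (−, +, −), so H is negative definite: a local maximum.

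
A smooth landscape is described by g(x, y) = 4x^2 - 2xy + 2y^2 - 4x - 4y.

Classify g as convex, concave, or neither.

g is quadratic, so its Hessian is the constant matrix H = [[8, -2], [-2, 4]].
det(H) = 28, tr(H) = 12.
det(H) > 0 and tr(H) > 0, so H is positive definite everywhere: convex.

convex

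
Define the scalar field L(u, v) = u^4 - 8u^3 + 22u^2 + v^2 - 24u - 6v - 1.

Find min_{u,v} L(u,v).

-19

L(u,v) separates as P(u) + Q(v) − 1, so its minimum is min P + min Q − 1.
P'(u) = 4(u - 3)(u - 2)(u - 1) vanishes at u ∈ {1, 2, 3}; Q'(v) = 2v - 6 vanishes at v ∈ {3}.
Local minima of P (where P''>0): P(1)=-9, P(3)=-9. Local minima of Q: Q(3)=-9.
So the global minimum of L is P(1) + Q(3) − 1 = -9 − 9 − 1 = -19, attained at (1, 3).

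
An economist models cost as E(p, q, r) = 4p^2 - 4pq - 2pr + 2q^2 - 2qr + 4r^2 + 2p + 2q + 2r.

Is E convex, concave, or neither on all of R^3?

E is quadratic, so its Hessian is the constant matrix H = [[8, -4, -2], [-4, 4, -2], [-2, -2, 8]].
Leading principal minors: 8, 16, 48.
All positive ⇒ H ≻ 0 ⇒ convex.

convex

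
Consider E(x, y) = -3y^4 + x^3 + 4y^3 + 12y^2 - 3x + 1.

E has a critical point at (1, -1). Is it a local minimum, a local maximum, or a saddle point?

The mixed partial ∂²E/∂x∂y is 0, so the Hessian at any point is diag(E_xx, E_yy) = diag(6x, 12(-3y^2 + 2y + 2)).
At (1, -1): H = diag(6, -36).
The eigenvalues have opposite signs, so H is indefinite: a saddle point.

saddle point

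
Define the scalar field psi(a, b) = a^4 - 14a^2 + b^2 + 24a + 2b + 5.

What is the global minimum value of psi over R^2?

psi(a,b) separates as P(a) + Q(b) + 5, so its minimum is min P + min Q + 5.
P'(a) = 4(a - 2)(a - 1)(a + 3) vanishes at a ∈ {-3, 1, 2}; Q'(b) = 2b + 2 vanishes at b ∈ {-1}.
Local minima of P (where P''>0): P(-3)=-117, P(2)=8. Local minima of Q: Q(-1)=-1.
So the global minimum of psi is P(-3) + Q(-1) + 5 = -117 − 1 + 5 = -113, attained at (-3, -1).

-113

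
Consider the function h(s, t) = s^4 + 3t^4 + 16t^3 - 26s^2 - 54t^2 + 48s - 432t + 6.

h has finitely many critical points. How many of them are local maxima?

h separates as a function of s plus a function of t, so ∇h=0 decouples.
∂h/∂s = 4(s - 3)(s - 1)(s + 4) = 0 at s ∈ {-4, 1, 3}; ∂h/∂t = 12(t - 3)(t + 3)(t + 4) = 0 at t ∈ {-4, -3, 3}.
The Hessian is diagonal: diag(h_ss, h_tt). Second derivatives: h_ss(-4)=140, h_ss(1)=-40, h_ss(3)=56; h_tt(-4)=84, h_tt(-3)=-72, h_tt(3)=504.
Local maxima occur where both diagonal entries negative: (1, -3). Count: 1.

1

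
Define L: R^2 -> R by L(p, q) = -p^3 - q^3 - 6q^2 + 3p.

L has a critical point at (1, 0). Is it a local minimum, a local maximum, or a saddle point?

The mixed partial ∂²L/∂p∂q is 0, so the Hessian at any point is diag(L_pp, L_qq) = diag(-6p, -6(q + 2)).
At (1, 0): H = diag(-6, -12).
Both eigenvalues are negative, so H is negative definite: a local maximum.

local maximum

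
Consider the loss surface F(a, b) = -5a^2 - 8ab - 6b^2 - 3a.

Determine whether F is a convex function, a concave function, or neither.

F is quadratic, so its Hessian is the constant matrix H = [[-10, -8], [-8, -12]].
det(H) = 56, tr(H) = -22.
det(H) > 0 and tr(H) < 0, so H is negative definite everywhere: concave.

concave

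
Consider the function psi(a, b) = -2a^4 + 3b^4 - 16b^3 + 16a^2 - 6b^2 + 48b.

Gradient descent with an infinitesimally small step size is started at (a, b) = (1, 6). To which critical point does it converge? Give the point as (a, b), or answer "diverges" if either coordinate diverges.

psi is separable, so gradient descent decouples: a follows -∂psi/∂a, b follows -∂psi/∂b.
∂psi/∂a = -8a(a - 2)(a + 2); at a=1 this is 24, so a decreases.
∂psi/∂b = 12(b - 4)(b - 1)(b + 1); at b=6 this is 840, so b decreases.
a converges to its nearest critical value 0 (a local min of the a-part); b converges to 4. The iterate converges to (0, 4).

(0, 4)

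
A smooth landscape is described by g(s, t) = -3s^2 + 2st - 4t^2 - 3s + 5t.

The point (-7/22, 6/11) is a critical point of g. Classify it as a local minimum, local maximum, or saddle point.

local maximum

The Hessian of g is constant: H = [[-6, 2], [2, -8]].
det(H) = (-6)·(-8) − 2² = 44.
det(H) > 0 and tr(H) = -14 < 0, so H is negative definite and the point is a local maximum.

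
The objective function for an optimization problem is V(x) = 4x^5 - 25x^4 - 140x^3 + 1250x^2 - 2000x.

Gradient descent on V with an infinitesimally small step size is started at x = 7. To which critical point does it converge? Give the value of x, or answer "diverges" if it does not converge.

V'(x) = 20(x - 5)(x - 4)(x - 1)(x + 5), so V'(7) = 8640.
Gradient descent moves in the -V' direction, i.e. x is decreasing.
The nearest critical point in that direction is x = 5, where V'' = 800 > 0 (a local minimum). The iterate converges there.

5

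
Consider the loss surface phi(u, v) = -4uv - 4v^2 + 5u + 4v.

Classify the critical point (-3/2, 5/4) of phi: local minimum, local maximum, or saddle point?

The Hessian of phi is constant: H = [[0, -4], [-4, -8]].
det(H) = 0·(-8) − (-4)² = -16.
Since det(H) < 0, H is indefinite and the critical point is a saddle point.

saddle point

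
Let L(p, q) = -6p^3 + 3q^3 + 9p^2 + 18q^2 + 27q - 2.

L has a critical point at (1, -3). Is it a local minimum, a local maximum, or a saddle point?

The mixed partial ∂²L/∂p∂q is 0, so the Hessian at any point is diag(L_pp, L_qq) = diag(18(-2p + 1), 18(q + 2)).
At (1, -3): H = diag(-18, -18).
Both eigenvalues are negative, so H is negative definite: a local maximum.

local maximum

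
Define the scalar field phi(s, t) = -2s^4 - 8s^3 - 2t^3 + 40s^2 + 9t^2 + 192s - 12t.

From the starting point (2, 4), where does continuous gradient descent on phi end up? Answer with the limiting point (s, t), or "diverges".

diverges

phi is separable, so gradient descent decouples: s follows -∂phi/∂s, t follows -∂phi/∂t.
∂phi/∂s = -8(s - 3)(s + 2)(s + 4); at s=2 this is 192, so s decreases.
∂phi/∂t = -6(t - 2)(t - 1); at t=4 this is -36, so t increases.
The t-coordinate has no critical point in that direction and runs off to infinity.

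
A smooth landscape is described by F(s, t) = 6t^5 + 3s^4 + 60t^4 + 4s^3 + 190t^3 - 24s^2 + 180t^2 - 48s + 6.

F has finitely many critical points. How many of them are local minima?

4

F separates as a function of s plus a function of t, so ∇F=0 decouples.
∂F/∂s = 12(s - 2)(s + 1)(s + 2) = 0 at s ∈ {-2, -1, 2}; ∂F/∂t = 30t(t + 1)(t + 3)(t + 4) = 0 at t ∈ {-4, -3, -1, 0}.
The Hessian is diagonal: diag(F_ss, F_tt). Second derivatives: F_ss(-2)=48, F_ss(-1)=-36, F_ss(2)=144; F_tt(-4)=-360, F_tt(-3)=180, F_tt(-1)=-180, F_tt(0)=360.
Local minima occur where both diagonal entries positive: (-2, -3), (-2, 0), (2, -3), (2, 0). Count: 4.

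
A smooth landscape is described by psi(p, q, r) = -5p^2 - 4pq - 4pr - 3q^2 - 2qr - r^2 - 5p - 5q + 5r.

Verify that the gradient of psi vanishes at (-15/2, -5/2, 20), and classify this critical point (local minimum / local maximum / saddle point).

local maximum

∇psi = (-10p - 4q - 4r - 5, -4p - 6q - 2r - 5, -4p - 2q - 2r + 5); substituting (-15/2, -5/2, 20) gives ∇psi = (0, 0, 0), so (-15/2, -5/2, 20) is indeed a critical point.
The Hessian is constant: H = [[-10, -4, -4], [-4, -6, -2], [-4, -2, -2]].
Leading principal minors: Δ₁ = -10, Δ₂ = 44, Δ₃ = -16.
The minors alternate sign starting negative (−, +, −), so H is negative definite: a local maximum.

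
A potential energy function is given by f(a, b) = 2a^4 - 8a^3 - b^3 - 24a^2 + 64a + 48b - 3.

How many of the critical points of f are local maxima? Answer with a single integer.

1

f separates as a function of a plus a function of b, so ∇f=0 decouples.
∂f/∂a = 8(a - 4)(a - 1)(a + 2) = 0 at a ∈ {-2, 1, 4}; ∂f/∂b = -3(b - 4)(b + 4) = 0 at b ∈ {-4, 4}.
The Hessian is diagonal: diag(f_aa, f_bb). Second derivatives: f_aa(-2)=144, f_aa(1)=-72, f_aa(4)=144; f_bb(-4)=24, f_bb(4)=-24.
Local maxima occur where both diagonal entries negative: (1, 4). Count: 1.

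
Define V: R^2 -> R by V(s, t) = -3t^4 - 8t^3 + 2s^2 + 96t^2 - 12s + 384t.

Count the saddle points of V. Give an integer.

2

V separates as a function of s plus a function of t, so ∇V=0 decouples.
∂V/∂s = 4(s - 3) = 0 at s ∈ {3}; ∂V/∂t = -12(t - 4)(t + 2)(t + 4) = 0 at t ∈ {-4, -2, 4}.
The Hessian is diagonal: diag(V_ss, V_tt). Second derivatives: V_ss(3)=4; V_tt(-4)=-192, V_tt(-2)=144, V_tt(4)=-576.
Saddle points occur where the two diagonal entries have opposite signs: (3, -4), (3, 4). Count: 2.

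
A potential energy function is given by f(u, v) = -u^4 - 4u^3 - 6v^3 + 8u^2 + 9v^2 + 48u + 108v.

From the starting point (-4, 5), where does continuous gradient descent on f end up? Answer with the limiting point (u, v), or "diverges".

f is separable, so gradient descent decouples: u follows -∂f/∂u, v follows -∂f/∂v.
∂f/∂u = -4(u - 2)(u + 2)(u + 3); at u=-4 this is 48, so u decreases.
∂f/∂v = -18(v - 3)(v + 2); at v=5 this is -252, so v increases.
The u-coordinate has no critical point in that direction and runs off to infinity.

diverges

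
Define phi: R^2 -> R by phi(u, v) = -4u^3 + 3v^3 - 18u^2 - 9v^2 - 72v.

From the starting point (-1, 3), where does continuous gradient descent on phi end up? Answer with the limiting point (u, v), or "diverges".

phi is separable, so gradient descent decouples: u follows -∂phi/∂u, v follows -∂phi/∂v.
∂phi/∂u = -12u(u + 3); at u=-1 this is 24, so u decreases.
∂phi/∂v = 9(v - 4)(v + 2); at v=3 this is -45, so v increases.
u converges to its nearest critical value -3 (a local min of the u-part); v converges to 4. The iterate converges to (-3, 4).

(-3, 4)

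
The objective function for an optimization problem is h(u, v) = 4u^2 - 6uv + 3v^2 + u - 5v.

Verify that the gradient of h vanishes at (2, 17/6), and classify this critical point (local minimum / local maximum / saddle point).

local minimum

∇h = (8u - 6v + 1, -6u + 6v - 5); substituting (2, 17/6) gives ∇h = (0, 0), so (2, 17/6) is indeed a critical point.
The Hessian of h is constant: H = [[8, -6], [-6, 6]].
det(H) = 8·6 − (-6)² = 12.
det(H) > 0 and tr(H) = 14 > 0, so H is positive definite and the point is a local minimum.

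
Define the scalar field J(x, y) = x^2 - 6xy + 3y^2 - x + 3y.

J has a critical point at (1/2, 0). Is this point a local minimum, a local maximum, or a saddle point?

saddle point

The Hessian of J is constant: H = [[2, -6], [-6, 6]].
det(H) = 2·6 − (-6)² = -24.
Since det(H) < 0, H is indefinite and the critical point is a saddle point.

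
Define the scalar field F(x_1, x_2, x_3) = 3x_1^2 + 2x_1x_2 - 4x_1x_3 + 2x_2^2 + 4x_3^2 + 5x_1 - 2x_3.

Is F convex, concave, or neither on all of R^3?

F is quadratic, so its Hessian is the constant matrix H = [[6, 2, -4], [2, 4, 0], [-4, 0, 8]].
Leading principal minors: 6, 20, 96.
All positive ⇒ H ≻ 0 ⇒ convex.

convex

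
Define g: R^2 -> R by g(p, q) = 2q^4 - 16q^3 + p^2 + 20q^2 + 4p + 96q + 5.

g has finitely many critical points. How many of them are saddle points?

1

g separates as a function of p plus a function of q, so ∇g=0 decouples.
∂g/∂p = 2(p + 2) = 0 at p ∈ {-2}; ∂g/∂q = 8(q - 4)(q - 3)(q + 1) = 0 at q ∈ {-1, 3, 4}.
The Hessian is diagonal: diag(g_pp, g_qq). Second derivatives: g_pp(-2)=2; g_qq(-1)=160, g_qq(3)=-32, g_qq(4)=40.
Saddle points occur where the two diagonal entries have opposite signs: (-2, 3). Count: 1.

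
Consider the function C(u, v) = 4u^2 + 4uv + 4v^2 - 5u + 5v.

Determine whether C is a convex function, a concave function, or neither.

C is quadratic, so its Hessian is the constant matrix H = [[8, 4], [4, 8]].
det(H) = 48, tr(H) = 16.
det(H) > 0 and tr(H) > 0, so H is positive definite everywhere: convex.

convex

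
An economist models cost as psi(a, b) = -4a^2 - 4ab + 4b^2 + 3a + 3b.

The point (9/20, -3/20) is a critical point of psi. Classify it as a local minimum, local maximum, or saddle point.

The Hessian of psi is constant: H = [[-8, -4], [-4, 8]].
det(H) = (-8)·8 − (-4)² = -80.
Since det(H) < 0, H is indefinite and the critical point is a saddle point.

saddle point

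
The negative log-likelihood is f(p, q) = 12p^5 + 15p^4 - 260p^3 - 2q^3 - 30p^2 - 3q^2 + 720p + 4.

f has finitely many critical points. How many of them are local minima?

f separates as a function of p plus a function of q, so ∇f=0 decouples.
∂f/∂p = 60(p - 3)(p - 1)(p + 1)(p + 4) = 0 at p ∈ {-4, -1, 1, 3}; ∂f/∂q = -6q(q + 1) = 0 at q ∈ {-1, 0}.
The Hessian is diagonal: diag(f_pp, f_qq). Second derivatives: f_pp(-4)=-6300, f_pp(-1)=1440, f_pp(1)=-1200, f_pp(3)=3360; f_qq(-1)=6, f_qq(0)=-6.
Local minima occur where both diagonal entries positive: (-1, -1), (3, -1). Count: 2.

2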